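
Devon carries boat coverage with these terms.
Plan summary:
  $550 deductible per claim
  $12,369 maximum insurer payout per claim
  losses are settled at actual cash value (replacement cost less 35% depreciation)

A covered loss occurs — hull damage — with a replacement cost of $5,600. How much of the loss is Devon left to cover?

At 35% depreciation, ACV = $5,600 − $1,960 = $3,640.
After the deductible, $3,640 − $550 = $3,090 remains.
That's under the $12,369 cap, so the insurer reimburses the full $3,090.
The owner bears the rest of the original loss: $5,600 − $3,090 = $2,510.

$2,510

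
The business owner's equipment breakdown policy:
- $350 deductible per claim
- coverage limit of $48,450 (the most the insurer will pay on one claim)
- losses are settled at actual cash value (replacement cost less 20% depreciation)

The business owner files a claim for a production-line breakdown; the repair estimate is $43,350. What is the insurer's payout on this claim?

$34,330

At 20% depreciation, ACV = $43,350 − $8,670 = $34,680.
Subtract the deductible: $34,680 − $350 = $34,330.
$34,330 ≤ $48,450, so the limit doesn't bind; insurer pays $34,330.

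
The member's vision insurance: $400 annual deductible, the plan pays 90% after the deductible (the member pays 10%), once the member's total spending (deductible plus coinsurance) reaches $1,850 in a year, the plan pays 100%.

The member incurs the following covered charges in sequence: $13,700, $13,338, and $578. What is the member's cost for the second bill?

Claim 1 — $13,700: $400 finishes the deductible; $13,300 goes to coinsurance; coinsurance $13,300 × 10% = $1,330. Cost to member: $1,730. OOP to date $1,730.
Claim 2 — $13,338: deductible already satisfied, so member's share is 10% × $13,338 = $1,333.80. Adding that to $1,730 gives $3,063.80, past the $1,850 cap; member pays only $1,850 − $1,730 = $120.

$120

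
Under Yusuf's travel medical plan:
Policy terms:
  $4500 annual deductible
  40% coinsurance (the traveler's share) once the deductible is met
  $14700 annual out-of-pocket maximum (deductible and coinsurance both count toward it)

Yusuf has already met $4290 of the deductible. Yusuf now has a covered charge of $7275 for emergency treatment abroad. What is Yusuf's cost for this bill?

$4290 of the $4500 deductible is already met, leaving $210.
That leaves $7275 − $210 = $7065 for coinsurance.
40% of $7065 = $2826 falls to the traveler.
So the traveler owes $210 + $2826 = $3036 before any cap.
Year-to-date out-of-pocket becomes $4290 + $3036 = $7326, still under the $14700 maximum, so no cap applies.

$3036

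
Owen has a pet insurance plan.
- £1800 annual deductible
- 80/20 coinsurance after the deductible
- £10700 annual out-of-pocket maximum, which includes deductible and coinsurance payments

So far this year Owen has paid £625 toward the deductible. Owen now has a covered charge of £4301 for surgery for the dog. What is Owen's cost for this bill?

Remaining deductible: £1800 − £625 = £1175.
That leaves £4301 − £1175 = £3126 for coinsurance.
Owner's 20% share of £3126 is £625.20.
That puts the owner's cost at £1175 + £625.20 = £1800.20 before any cap.
Cumulative spending £625 + £1800.20 = £2425.20 stays under the £10700 maximum.

£1800.20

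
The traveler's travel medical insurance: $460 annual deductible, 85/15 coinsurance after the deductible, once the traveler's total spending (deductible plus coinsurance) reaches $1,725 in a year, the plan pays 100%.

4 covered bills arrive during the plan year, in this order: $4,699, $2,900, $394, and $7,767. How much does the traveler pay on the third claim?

#1 ($4,699): deductible takes $460, $4,239 remains; coinsurance $4,239 × 15% = $635.85. Cost to traveler: $1,095.85. OOP to date $1,095.85.
#2 ($2,900): deductible already satisfied, so traveler's share is 15% × $2,900 = $435. Cost to traveler: $435. OOP to date $1,530.85.
#3 ($394): deductible already satisfied, so traveler's share is 15% × $394 = $59.10. Traveler pays $59.10; OOP now $1,589.95.

$59.10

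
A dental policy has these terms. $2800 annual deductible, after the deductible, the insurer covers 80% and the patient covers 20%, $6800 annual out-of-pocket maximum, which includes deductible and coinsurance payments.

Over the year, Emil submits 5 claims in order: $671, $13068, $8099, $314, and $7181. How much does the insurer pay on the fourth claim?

$251.20

#1 ($671): all of it applies to the deductible. Patient pays $671; OOP now $671. Insurer: $671 − $671 = $0.
#2 ($13068): $2129 finishes the deductible; $10939 goes to coinsurance; coinsurance $10939 × 20% = $2187.80. Cost to patient: $4316.80. OOP to date $4987.80. Plan pays $13068 − $4316.80 = $8751.20.
#3 ($8099): 20% coinsurance on $8099 = $1619.80. Patient pays $1619.80; OOP now $6607.60. Insurer: $8099 − $1619.80 = $6479.20.
#4 ($314): deductible already satisfied, so patient's share is 20% × $314 = $62.80. Cost to patient: $62.80. OOP to date $6670.40. Insurer: $314 − $62.80 = $251.20.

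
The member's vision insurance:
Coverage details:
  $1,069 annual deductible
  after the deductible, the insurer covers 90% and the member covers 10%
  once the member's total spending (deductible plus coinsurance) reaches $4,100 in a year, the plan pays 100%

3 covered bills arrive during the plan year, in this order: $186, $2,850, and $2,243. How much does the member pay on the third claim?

Bill 1, $186: entire amount goes to the deductible. Cost to member: $186. OOP to date $186.
Bill 2, $2,850: deductible takes $883, $1,967 remains; member's 10% is $196.70. Cost to member: $1,079.70. OOP to date $1,265.70.
Bill 3, $2,243: deductible already satisfied, so member's share is 10% × $2,243 = $224.30. Member owes $224.30 (running OOP $1,490).

$224.30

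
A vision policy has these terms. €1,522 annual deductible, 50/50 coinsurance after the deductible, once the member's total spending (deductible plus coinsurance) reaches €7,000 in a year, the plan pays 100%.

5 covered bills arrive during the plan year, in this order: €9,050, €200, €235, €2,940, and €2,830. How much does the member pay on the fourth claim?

Claim 1 — €9,050: €1,522 to deductible, leaving €7,528; 50% of €7,528 = €3,764. Member owes €5,286 (running OOP €5,286).
Claim 2 — €200: 50% coinsurance on €200 = €100. Member owes €100 (running OOP €5,386).
Claim 3 — €235: deductible met; 50% of €235 = €117.50. Member pays €117.50; OOP now €5,503.50.
Claim 4 — €2,940: 50% coinsurance on €2,940 = €1,470. Member owes €1,470 (running OOP €6,973.50).

€1,470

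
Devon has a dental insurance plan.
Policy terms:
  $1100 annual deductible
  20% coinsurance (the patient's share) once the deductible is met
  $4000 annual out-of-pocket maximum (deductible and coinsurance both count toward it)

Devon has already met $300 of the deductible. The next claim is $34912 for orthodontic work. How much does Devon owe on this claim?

$3700

Deductible still to meet: $1100 − $300 = $800.
The remaining $34112 (= $34912 − $800) moves to coinsurance.
Coinsurance: $34112 × 20% = $6822.40.
Patient responsibility before any cap: $800 + $6822.40 = $7622.40.
Adding $7622.40 to the $300 already spent would give $7922.40, which exceeds the $4000 cap; the patient pays just $4000 − $300 = $3700.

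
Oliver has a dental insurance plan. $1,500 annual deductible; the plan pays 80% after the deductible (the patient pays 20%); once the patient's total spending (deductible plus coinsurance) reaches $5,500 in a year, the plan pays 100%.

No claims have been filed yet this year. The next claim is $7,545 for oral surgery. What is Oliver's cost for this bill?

$2,709

Nothing has been paid toward the $1,500 deductible, so the first $1,500 of this charge is applied there.
After the $1,500 deductible portion, $7,545 − $1,500 = $6,045 is subject to coinsurance.
Patient's 20% share of $6,045 is $1,209.
That puts the patient's cost at $1,500 + $1,209 = $2,709 before any cap.
Cumulative spending $0 + $2,709 = $2,709 stays under the $5,500 maximum.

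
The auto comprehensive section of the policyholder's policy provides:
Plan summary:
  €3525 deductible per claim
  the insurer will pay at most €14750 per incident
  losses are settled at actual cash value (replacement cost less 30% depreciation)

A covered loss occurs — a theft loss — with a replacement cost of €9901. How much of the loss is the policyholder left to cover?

Depreciate 30%: the covered value is €9901 × 0.7 = €6930.70.
Less the €3525 deductible: €6930.70 − €3525 = €3405.70.
That's under the €14750 cap, so the insurer reimburses the full €3405.70.
Policyholder's share is the uncovered remainder: €9901 − €3405.70 = €6495.30.

€6495.30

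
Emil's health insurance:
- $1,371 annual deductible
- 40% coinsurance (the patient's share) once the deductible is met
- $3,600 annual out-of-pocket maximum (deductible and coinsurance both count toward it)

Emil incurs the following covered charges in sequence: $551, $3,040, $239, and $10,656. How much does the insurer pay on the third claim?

$143.40

Claim 1 ($551): entire amount goes to the deductible. Patient pays $551; OOP now $551. Plan pays $551 − $551 = $0.
Claim 2 ($3,040): $820 to deductible, leaving $2,220; 40% of $2,220 = $888. Patient owes $1,708 (running OOP $2,259). Plan pays $3,040 − $1,708 = $1,332.
Claim 3 ($239): deductible already satisfied, so patient's share is 40% × $239 = $95.60. Patient owes $95.60 (running OOP $2,354.60). Insurer: $239 − $95.60 = $143.40.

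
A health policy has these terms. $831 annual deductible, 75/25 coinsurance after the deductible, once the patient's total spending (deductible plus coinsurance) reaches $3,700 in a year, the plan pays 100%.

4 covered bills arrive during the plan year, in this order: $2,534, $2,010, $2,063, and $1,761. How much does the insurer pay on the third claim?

Claim 1 ($2,534): $831 finishes the deductible; $1,703 goes to coinsurance; patient's 25% is $425.75. Patient owes $1,256.75 (running OOP $1,256.75). Plan pays $2,534 − $1,256.75 = $1,277.25.
Claim 2 ($2,010): deductible already satisfied, so patient's share is 25% × $2,010 = $502.50. Cost to patient: $502.50. OOP to date $1,759.25. Insurer: $2,010 − $502.50 = $1,507.50.
Claim 3 ($2,063): deductible already satisfied, so patient's share is 25% × $2,063 = $515.75. Cost to patient: $515.75. OOP to date $2,275. Plan pays $2,063 − $515.75 = $1,547.25.

$1,547.25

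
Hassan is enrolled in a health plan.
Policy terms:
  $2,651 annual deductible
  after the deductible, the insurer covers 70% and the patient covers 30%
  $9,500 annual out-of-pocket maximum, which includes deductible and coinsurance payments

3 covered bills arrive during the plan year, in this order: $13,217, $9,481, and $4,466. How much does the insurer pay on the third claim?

$3,631.10

Claim 1 ($13,217): $2,651 finishes the deductible; $10,566 goes to coinsurance; 30% of $10,566 = $3,169.80. Patient owes $5,820.80 (running OOP $5,820.80). Insurer: $13,217 − $5,820.80 = $7,396.20.
Claim 2 ($9,481): deductible already satisfied, so patient's share is 30% × $9,481 = $2,844.30. Cost to patient: $2,844.30. OOP to date $8,665.10. Plan pays $9,481 − $2,844.30 = $6,636.70.
Claim 3 ($4,466): 30% coinsurance on $4,466 = $1,339.80. Adding that to $8,665.10 gives $10,004.90, past the $9,500 cap; patient pays only $9,500 − $8,665.10 = $834.90. Plan pays $4,466 − $834.90 = $3,631.10.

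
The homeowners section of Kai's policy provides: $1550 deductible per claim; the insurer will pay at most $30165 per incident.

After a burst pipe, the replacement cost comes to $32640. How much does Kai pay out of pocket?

$2475

Less the $1550 deductible: $32640 − $1550 = $31090.
Since $31090 > $30165, the payout is capped at $30165.
Out of pocket: $32640 − $30165 = $2475.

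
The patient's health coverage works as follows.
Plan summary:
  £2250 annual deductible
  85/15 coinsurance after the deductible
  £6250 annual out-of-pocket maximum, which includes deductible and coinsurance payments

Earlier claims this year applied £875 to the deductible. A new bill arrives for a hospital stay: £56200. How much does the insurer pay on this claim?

£50825

Deductible still to meet: £2250 − £875 = £1375.
That leaves £56200 − £1375 = £54825 for coinsurance.
Coinsurance: £54825 × 15% = £8223.75.
That puts the patient's cost at £1375 + £8223.75 = £9598.75 before any cap.
Adding £9598.75 to the £875 already spent would give £10473.75, which exceeds the £6250 cap; the patient pays just £6250 − £875 = £5375.
Insurer pays the balance: £56200 − £5375 = £50825.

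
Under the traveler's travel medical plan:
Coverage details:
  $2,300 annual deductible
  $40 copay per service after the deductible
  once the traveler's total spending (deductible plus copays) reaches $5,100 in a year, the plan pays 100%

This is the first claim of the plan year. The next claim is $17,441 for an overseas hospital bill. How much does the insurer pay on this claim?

$15,101

Deductible not yet touched, so the first $2,300 of the bill goes to the deductible.
That leaves $17,441 − $2,300 = $15,141 for the copay.
Copay on this service: $40.
Traveler responsibility before any cap: $2,300 + $40 = $2,340.
Cumulative spending $0 + $2,340 = $2,340 stays under the $5,100 maximum.
Insurer pays the balance: $17,441 − $2,340 = $15,101.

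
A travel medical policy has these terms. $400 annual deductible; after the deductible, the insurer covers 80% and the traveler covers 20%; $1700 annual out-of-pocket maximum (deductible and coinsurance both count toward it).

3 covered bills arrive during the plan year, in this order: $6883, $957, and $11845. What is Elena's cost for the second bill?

$3.40

Bill 1, $6883: $400 to deductible, leaving $6483; coinsurance $6483 × 20% = $1296.60. Traveler pays $1696.60; OOP now $1696.60.
Bill 2, $957: deductible met; 20% of $957 = $191.40. Adding that to $1696.60 gives $1888, past the $1700 cap; traveler pays only $1700 − $1696.60 = $3.40.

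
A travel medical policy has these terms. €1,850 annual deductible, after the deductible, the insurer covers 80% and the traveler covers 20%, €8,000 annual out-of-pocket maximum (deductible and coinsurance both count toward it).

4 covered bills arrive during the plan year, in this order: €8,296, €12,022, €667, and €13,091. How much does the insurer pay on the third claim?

€533.60

#1 (€8,296): €1,850 finishes the deductible; €6,446 goes to coinsurance; coinsurance €6,446 × 20% = €1,289.20. Traveler owes €3,139.20 (running OOP €3,139.20). Plan pays €8,296 − €3,139.20 = €5,156.80.
#2 (€12,022): deductible met; 20% of €12,022 = €2,404.40. Traveler pays €2,404.40; OOP now €5,543.60. Insurer: €12,022 − €2,404.40 = €9,617.60.
#3 (€667): deductible already satisfied, so traveler's share is 20% × €667 = €133.40. Traveler owes €133.40 (running OOP €5,677). Plan pays €667 − €133.40 = €533.60.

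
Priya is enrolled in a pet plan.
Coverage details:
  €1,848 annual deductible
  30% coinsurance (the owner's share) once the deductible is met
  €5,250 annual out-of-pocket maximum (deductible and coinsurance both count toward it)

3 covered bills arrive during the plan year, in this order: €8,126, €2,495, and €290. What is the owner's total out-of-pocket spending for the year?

Claim 1 (€8,126): €1,848 finishes the deductible; €6,278 goes to coinsurance; 30% of €6,278 = €1,883.40. Cost to owner: €3,731.40. OOP to date €3,731.40.
Claim 2 (€2,495): deductible already satisfied, so owner's share is 30% × €2,495 = €748.50. Owner owes €748.50 (running OOP €4,479.90).
Claim 3 (€290): deductible already satisfied, so owner's share is 30% × €290 = €87. Owner pays €87; OOP now €4,566.90.
Summing the owner's payments: €3,731.40 + €748.50 + €87 = €4,566.90.

€4,566.90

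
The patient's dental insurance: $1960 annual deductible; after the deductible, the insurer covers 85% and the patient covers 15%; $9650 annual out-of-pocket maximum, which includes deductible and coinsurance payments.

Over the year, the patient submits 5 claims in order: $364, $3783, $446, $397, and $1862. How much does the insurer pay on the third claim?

$379.10

Bill 1, $364: all of it applies to the deductible. Patient pays $364; OOP now $364. Plan pays $364 − $364 = $0.
Bill 2, $3783: $1596 to deductible, leaving $2187; coinsurance $2187 × 15% = $328.05. Cost to patient: $1924.05. OOP to date $2288.05. Plan pays $3783 − $1924.05 = $1858.95.
Bill 3, $446: deductible met; 15% of $446 = $66.90. Patient pays $66.90; OOP now $2354.95. Plan pays $446 − $66.90 = $379.10.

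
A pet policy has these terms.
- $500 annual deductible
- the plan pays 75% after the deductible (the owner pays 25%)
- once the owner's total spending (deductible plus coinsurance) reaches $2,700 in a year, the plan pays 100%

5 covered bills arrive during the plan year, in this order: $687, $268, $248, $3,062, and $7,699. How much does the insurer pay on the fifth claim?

Claim 1 — $687: $500 finishes the deductible; $187 goes to coinsurance; owner's 25% is $46.75. Cost to owner: $546.75. OOP to date $546.75. Insurer: $687 − $546.75 = $140.25.
Claim 2 — $268: deductible already satisfied, so owner's share is 25% × $268 = $67. Cost to owner: $67. OOP to date $613.75. Insurer: $268 − $67 = $201.
Claim 3 — $248: 25% coinsurance on $248 = $62. Owner pays $62; OOP now $675.75. Plan pays $248 − $62 = $186.
Claim 4 — $3,062: deductible met; 25% of $3,062 = $765.50. Owner pays $765.50; OOP now $1,441.25. Insurer: $3,062 − $765.50 = $2,296.50.
Claim 5 — $7,699: deductible met; 25% of $7,699 = $1,924.75. OOP would hit $3,366 > $2,700, so the cap limits the owner to $2,700 − $1,441.25 = $1,258.75. Insurer: $7,699 − $1,258.75 = $6,440.25.

$6,440.25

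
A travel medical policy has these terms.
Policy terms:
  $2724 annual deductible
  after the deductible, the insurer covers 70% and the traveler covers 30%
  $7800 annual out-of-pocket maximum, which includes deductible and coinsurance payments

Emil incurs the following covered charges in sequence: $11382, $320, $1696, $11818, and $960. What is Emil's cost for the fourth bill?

Claim 1 ($11382): $2724 finishes the deductible; $8658 goes to coinsurance; traveler's 30% is $2597.40. Traveler owes $5321.40 (running OOP $5321.40).
Claim 2 ($320): 30% coinsurance on $320 = $96. Traveler owes $96 (running OOP $5417.40).
Claim 3 ($1696): 30% coinsurance on $1696 = $508.80. Traveler owes $508.80 (running OOP $5926.20).
Claim 4 ($11818): deductible met; 30% of $11818 = $3545.40. OOP would hit $9471.60 > $7800, so the cap limits the traveler to $7800 − $5926.20 = $1873.80.

$1873.80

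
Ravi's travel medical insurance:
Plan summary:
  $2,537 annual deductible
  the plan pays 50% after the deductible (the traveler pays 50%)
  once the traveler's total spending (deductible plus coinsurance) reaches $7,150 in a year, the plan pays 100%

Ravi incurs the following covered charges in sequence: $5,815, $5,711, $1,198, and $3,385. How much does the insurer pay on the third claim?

$1,079.50

Claim 1 ($5,815): deductible takes $2,537, $3,278 remains; 50% of $3,278 = $1,639. Traveler pays $4,176; OOP now $4,176. Insurer: $5,815 − $4,176 = $1,639.
Claim 2 ($5,711): 50% coinsurance on $5,711 = $2,855.50. Traveler pays $2,855.50; OOP now $7,031.50. Insurer: $5,711 − $2,855.50 = $2,855.50.
Claim 3 ($1,198): deductible met; 50% of $1,198 = $599. Adding that to $7,031.50 gives $7,630.50, past the $7,150 cap; traveler pays only $7,150 − $7,031.50 = $118.50. Insurer: $1,198 − $118.50 = $1,079.50.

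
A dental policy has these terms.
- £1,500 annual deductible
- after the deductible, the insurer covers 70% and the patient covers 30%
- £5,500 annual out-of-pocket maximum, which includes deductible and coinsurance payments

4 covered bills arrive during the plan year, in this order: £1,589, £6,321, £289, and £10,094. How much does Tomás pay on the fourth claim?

£1,990.30

Claim 1 — £1,589: £1,500 finishes the deductible; £89 goes to coinsurance; 30% of £89 = £26.70. Cost to patient: £1,526.70. OOP to date £1,526.70.
Claim 2 — £6,321: deductible already satisfied, so patient's share is 30% × £6,321 = £1,896.30. Patient pays £1,896.30; OOP now £3,423.
Claim 3 — £289: 30% coinsurance on £289 = £86.70. Patient pays £86.70; OOP now £3,509.70.
Claim 4 — £10,094: deductible already satisfied, so patient's share is 30% × £10,094 = £3,028.20. That would push OOP to £6,537.90, over the £5,500 cap, so patient pays £5,500 − £3,509.70 = £1,990.30.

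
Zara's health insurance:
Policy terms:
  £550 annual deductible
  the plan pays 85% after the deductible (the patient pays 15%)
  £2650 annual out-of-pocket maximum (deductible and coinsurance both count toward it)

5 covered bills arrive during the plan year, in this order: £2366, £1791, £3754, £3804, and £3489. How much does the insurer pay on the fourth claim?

Claim 1 (£2366): £550 finishes the deductible; £1816 goes to coinsurance; 15% of £1816 = £272.40. Cost to patient: £822.40. OOP to date £822.40. Plan pays £2366 − £822.40 = £1543.60.
Claim 2 (£1791): deductible already satisfied, so patient's share is 15% × £1791 = £268.65. Cost to patient: £268.65. OOP to date £1091.05. Plan pays £1791 − £268.65 = £1522.35.
Claim 3 (£3754): deductible already satisfied, so patient's share is 15% × £3754 = £563.10. Cost to patient: £563.10. OOP to date £1654.15. Insurer: £3754 − £563.10 = £3190.90.
Claim 4 (£3804): deductible already satisfied, so patient's share is 15% × £3804 = £570.60. Cost to patient: £570.60. OOP to date £2224.75. Insurer: £3804 − £570.60 = £3233.40.

£3233.40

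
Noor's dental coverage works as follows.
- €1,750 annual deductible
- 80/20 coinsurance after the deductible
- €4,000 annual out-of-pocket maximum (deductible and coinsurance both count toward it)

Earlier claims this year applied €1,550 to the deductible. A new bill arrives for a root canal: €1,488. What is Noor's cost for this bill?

Deductible still to meet: €1,750 − €1,550 = €200.
That leaves €1,488 − €200 = €1,288 for coinsurance.
Coinsurance: €1,288 × 20% = €257.60.
Patient responsibility before any cap: €200 + €257.60 = €457.60.
Total out-of-pocket so far would be €1,550 + €457.60 = €2,007.60, below the €4,000 cap — no reduction.

€457.60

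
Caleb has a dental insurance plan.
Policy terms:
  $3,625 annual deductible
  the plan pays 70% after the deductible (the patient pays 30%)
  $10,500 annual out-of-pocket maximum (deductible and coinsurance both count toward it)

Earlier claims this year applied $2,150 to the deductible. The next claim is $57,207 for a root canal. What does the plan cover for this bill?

$48,857

$2,150 of the $3,625 deductible is already met, leaving $1,475.
The remaining $55,732 (= $57,207 − $1,475) moves to coinsurance.
30% of $55,732 = $16,719.60 falls to the patient.
That puts the patient's cost at $1,475 + $16,719.60 = $18,194.60 before any cap.
That would bring total out-of-pocket to $20,344.60, past the $10,500 cap. The patient is capped at $10,500 − $2,150 = $8,350 on this claim.
The plan picks up $57,207 − $8,350 = $48,857.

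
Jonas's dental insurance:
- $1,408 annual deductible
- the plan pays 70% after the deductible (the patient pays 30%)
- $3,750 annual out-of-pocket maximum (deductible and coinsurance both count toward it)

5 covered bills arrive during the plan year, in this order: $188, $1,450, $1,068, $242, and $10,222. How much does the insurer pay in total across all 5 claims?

$9,420

#1 ($188): entire amount goes to the deductible. Patient pays $188; OOP now $188. Plan pays $188 − $188 = $0.
#2 ($1,450): deductible takes $1,220, $230 remains; coinsurance $230 × 30% = $69. Cost to patient: $1,289. OOP to date $1,477. Plan pays $1,450 − $1,289 = $161.
#3 ($1,068): deductible already satisfied, so patient's share is 30% × $1,068 = $320.40. Patient owes $320.40 (running OOP $1,797.40). Insurer: $1,068 − $320.40 = $747.60.
#4 ($242): deductible met; 30% of $242 = $72.60. Cost to patient: $72.60. OOP to date $1,870. Insurer: $242 − $72.60 = $169.40.
#5 ($10,222): 30% coinsurance on $10,222 = $3,066.60. Adding that to $1,870 gives $4,936.60, past the $3,750 cap; patient pays only $3,750 − $1,870 = $1,880. Insurer: $10,222 − $1,880 = $8,342.
Insurer total = bills − patient's total = $13,170 − $3,750 = $9,420.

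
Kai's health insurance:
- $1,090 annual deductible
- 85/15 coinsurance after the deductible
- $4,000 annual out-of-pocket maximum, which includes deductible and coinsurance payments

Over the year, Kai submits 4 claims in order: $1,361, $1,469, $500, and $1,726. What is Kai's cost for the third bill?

$75

Bill 1, $1,361: deductible takes $1,090, $271 remains; patient's 15% is $40.65. Patient pays $1,130.65; OOP now $1,130.65.
Bill 2, $1,469: 15% coinsurance on $1,469 = $220.35. Cost to patient: $220.35. OOP to date $1,351.
Bill 3, $500: deductible met; 15% of $500 = $75. Cost to patient: $75. OOP to date $1,426.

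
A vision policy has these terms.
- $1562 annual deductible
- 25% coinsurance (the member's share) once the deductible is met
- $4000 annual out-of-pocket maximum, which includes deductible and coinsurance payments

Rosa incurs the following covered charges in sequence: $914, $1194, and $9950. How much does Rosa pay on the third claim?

#1 ($914): all of it applies to the deductible. Member owes $914 (running OOP $914).
#2 ($1194): $648 finishes the deductible; $546 goes to coinsurance; coinsurance $546 × 25% = $136.50. Cost to member: $784.50. OOP to date $1698.50.
#3 ($9950): deductible already satisfied, so member's share is 25% × $9950 = $2487.50. That would push OOP to $4186, over the $4000 cap, so member pays $4000 − $1698.50 = $2301.50.

$2301.50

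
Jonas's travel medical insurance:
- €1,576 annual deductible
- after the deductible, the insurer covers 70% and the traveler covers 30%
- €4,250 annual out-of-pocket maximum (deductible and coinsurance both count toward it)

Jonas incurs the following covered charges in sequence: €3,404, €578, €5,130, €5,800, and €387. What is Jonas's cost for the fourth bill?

#1 (€3,404): deductible takes €1,576, €1,828 remains; traveler's 30% is €548.40. Cost to traveler: €2,124.40. OOP to date €2,124.40.
#2 (€578): 30% coinsurance on €578 = €173.40. Traveler pays €173.40; OOP now €2,297.80.
#3 (€5,130): deductible already satisfied, so traveler's share is 30% × €5,130 = €1,539. Traveler pays €1,539; OOP now €3,836.80.
#4 (€5,800): deductible already satisfied, so traveler's share is 30% × €5,800 = €1,740. OOP would hit €5,576.80 > €4,250, so the cap limits the traveler to €4,250 − €3,836.80 = €413.20.

€413.20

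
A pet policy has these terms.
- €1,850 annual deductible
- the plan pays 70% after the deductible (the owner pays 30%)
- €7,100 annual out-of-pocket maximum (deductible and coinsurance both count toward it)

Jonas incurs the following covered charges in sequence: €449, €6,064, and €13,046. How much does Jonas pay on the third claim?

€3,851.10

Claim 1 — €449: all of it applies to the deductible. Owner owes €449 (running OOP €449).
Claim 2 — €6,064: deductible takes €1,401, €4,663 remains; 30% of €4,663 = €1,398.90. Owner owes €2,799.90 (running OOP €3,248.90).
Claim 3 — €13,046: deductible met; 30% of €13,046 = €3,913.80. That would push OOP to €7,162.70, over the €7,100 cap, so owner pays €7,100 − €3,248.90 = €3,851.10.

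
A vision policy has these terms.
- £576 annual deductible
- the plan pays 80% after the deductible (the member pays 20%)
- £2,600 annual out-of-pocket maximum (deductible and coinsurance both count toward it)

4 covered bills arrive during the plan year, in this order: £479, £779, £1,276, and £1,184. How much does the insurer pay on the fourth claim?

Claim 1 — £479: fully absorbed by the deductible. Member owes £479 (running OOP £479). Insurer: £479 − £479 = £0.
Claim 2 — £779: £97 finishes the deductible; £682 goes to coinsurance; coinsurance £682 × 20% = £136.40. Member owes £233.40 (running OOP £712.40). Plan pays £779 − £233.40 = £545.60.
Claim 3 — £1,276: deductible already satisfied, so member's share is 20% × £1,276 = £255.20. Member pays £255.20; OOP now £967.60. Insurer: £1,276 − £255.20 = £1,020.80.
Claim 4 — £1,184: deductible already satisfied, so member's share is 20% × £1,184 = £236.80. Member owes £236.80 (running OOP £1,204.40). Insurer: £1,184 − £236.80 = £947.20.

£947.20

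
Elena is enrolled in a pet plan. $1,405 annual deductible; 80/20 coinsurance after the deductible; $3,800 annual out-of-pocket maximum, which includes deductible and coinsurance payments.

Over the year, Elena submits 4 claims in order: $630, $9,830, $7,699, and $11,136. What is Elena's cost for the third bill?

Claim 1 — $630: entire amount goes to the deductible. Owner owes $630 (running OOP $630).
Claim 2 — $9,830: deductible takes $775, $9,055 remains; coinsurance $9,055 × 20% = $1,811. Owner pays $2,586; OOP now $3,216.
Claim 3 — $7,699: deductible met; 20% of $7,699 = $1,539.80. OOP would hit $4,755.80 > $3,800, so the cap limits the owner to $3,800 − $3,216 = $584.

$584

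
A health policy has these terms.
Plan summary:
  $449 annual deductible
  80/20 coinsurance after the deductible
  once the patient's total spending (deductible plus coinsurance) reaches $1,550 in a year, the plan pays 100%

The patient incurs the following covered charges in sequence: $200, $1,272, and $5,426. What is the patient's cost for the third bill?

$896.40

Bill 1, $200: fully absorbed by the deductible. Patient owes $200 (running OOP $200).
Bill 2, $1,272: $249 to deductible, leaving $1,023; coinsurance $1,023 × 20% = $204.60. Patient pays $453.60; OOP now $653.60.
Bill 3, $5,426: deductible already satisfied, so patient's share is 20% × $5,426 = $1,085.20. OOP would hit $1,738.80 > $1,550, so the cap limits the patient to $1,550 − $653.60 = $896.40.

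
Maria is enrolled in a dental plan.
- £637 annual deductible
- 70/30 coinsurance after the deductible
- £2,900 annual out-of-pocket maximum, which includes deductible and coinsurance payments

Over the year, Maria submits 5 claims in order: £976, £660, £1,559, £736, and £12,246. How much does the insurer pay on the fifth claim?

£10,971.20

#1 (£976): £637 finishes the deductible; £339 goes to coinsurance; patient's 30% is £101.70. Patient pays £738.70; OOP now £738.70. Insurer: £976 − £738.70 = £237.30.
#2 (£660): 30% coinsurance on £660 = £198. Patient owes £198 (running OOP £936.70). Plan pays £660 − £198 = £462.
#3 (£1,559): deductible already satisfied, so patient's share is 30% × £1,559 = £467.70. Patient owes £467.70 (running OOP £1,404.40). Plan pays £1,559 − £467.70 = £1,091.30.
#4 (£736): 30% coinsurance on £736 = £220.80. Patient owes £220.80 (running OOP £1,625.20). Plan pays £736 − £220.80 = £515.20.
#5 (£12,246): deductible met; 30% of £12,246 = £3,673.80. That would push OOP to £5,299, over the £2,900 cap, so patient pays £2,900 − £1,625.20 = £1,274.80. Plan pays £12,246 − £1,274.80 = £10,971.20.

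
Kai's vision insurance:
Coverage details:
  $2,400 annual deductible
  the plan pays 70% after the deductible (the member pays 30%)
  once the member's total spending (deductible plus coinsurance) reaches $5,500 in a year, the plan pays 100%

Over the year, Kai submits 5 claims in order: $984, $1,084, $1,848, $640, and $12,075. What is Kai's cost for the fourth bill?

Claim 1 ($984): fully absorbed by the deductible. Cost to member: $984. OOP to date $984.
Claim 2 ($1,084): all of it applies to the deductible. Member owes $1,084 (running OOP $2,068).
Claim 3 ($1,848): $332 finishes the deductible; $1,516 goes to coinsurance; member's 30% is $454.80. Cost to member: $786.80. OOP to date $2,854.80.
Claim 4 ($640): 30% coinsurance on $640 = $192. Member owes $192 (running OOP $3,046.80).

$192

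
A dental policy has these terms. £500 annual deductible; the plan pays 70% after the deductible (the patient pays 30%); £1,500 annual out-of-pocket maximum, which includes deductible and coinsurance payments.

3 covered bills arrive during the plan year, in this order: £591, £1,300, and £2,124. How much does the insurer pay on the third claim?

£1,541.30

Claim 1 — £591: £500 finishes the deductible; £91 goes to coinsurance; patient's 30% is £27.30. Patient pays £527.30; OOP now £527.30. Plan pays £591 − £527.30 = £63.70.
Claim 2 — £1,300: deductible already satisfied, so patient's share is 30% × £1,300 = £390. Patient owes £390 (running OOP £917.30). Insurer: £1,300 − £390 = £910.
Claim 3 — £2,124: deductible met; 30% of £2,124 = £637.20. That would push OOP to £1,554.50, over the £1,500 cap, so patient pays £1,500 − £917.30 = £582.70. Insurer: £2,124 − £582.70 = £1,541.30.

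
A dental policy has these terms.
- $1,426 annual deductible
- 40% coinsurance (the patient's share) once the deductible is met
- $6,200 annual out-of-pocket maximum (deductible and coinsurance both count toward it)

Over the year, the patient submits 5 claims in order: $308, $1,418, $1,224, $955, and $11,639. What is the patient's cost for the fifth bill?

$3,782.40

Bill 1, $308: entire amount goes to the deductible. Patient pays $308; OOP now $308.
Bill 2, $1,418: $1,118 to deductible, leaving $300; coinsurance $300 × 40% = $120. Patient pays $1,238; OOP now $1,546.
Bill 3, $1,224: deductible met; 40% of $1,224 = $489.60. Cost to patient: $489.60. OOP to date $2,035.60.
Bill 4, $955: 40% coinsurance on $955 = $382. Patient owes $382 (running OOP $2,417.60).
Bill 5, $11,639: deductible already satisfied, so patient's share is 40% × $11,639 = $4,655.60. OOP would hit $7,073.20 > $6,200, so the cap limits the patient to $6,200 − $2,417.60 = $3,782.40.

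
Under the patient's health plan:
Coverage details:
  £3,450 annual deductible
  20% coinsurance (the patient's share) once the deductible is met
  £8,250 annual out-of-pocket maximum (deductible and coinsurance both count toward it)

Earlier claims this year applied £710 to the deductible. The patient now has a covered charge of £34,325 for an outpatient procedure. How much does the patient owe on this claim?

£710 of the £3,450 deductible is already met, leaving £2,740.
After the £2,740 deductible portion, £34,325 − £2,740 = £31,585 is subject to coinsurance.
Patient's 20% share of £31,585 is £6,317.
So the patient owes £2,740 + £6,317 = £9,057 before any cap.
Adding £9,057 to the £710 already spent would give £9,767, which exceeds the £8,250 cap; the patient pays just £8,250 − £710 = £7,540.

£7,540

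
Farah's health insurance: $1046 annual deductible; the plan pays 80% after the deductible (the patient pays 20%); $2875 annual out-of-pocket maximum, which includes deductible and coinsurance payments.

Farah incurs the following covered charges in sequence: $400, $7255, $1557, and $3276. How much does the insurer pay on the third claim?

$1245.60

Claim 1 — $400: all of it applies to the deductible. Patient owes $400 (running OOP $400). Insurer: $400 − $400 = $0.
Claim 2 — $7255: $646 to deductible, leaving $6609; patient's 20% is $1321.80. Patient owes $1967.80 (running OOP $2367.80). Insurer: $7255 − $1967.80 = $5287.20.
Claim 3 — $1557: 20% coinsurance on $1557 = $311.40. Cost to patient: $311.40. OOP to date $2679.20. Plan pays $1557 − $311.40 = $1245.60.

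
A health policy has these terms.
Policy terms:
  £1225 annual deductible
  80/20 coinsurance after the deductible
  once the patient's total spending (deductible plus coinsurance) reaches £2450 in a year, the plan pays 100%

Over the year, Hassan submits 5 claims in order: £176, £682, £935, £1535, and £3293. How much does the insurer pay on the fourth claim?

£1228

#1 (£176): entire amount goes to the deductible. Cost to patient: £176. OOP to date £176. Plan pays £176 − £176 = £0.
#2 (£682): fully absorbed by the deductible. Patient owes £682 (running OOP £858). Insurer: £682 − £682 = £0.
#3 (£935): £367 finishes the deductible; £568 goes to coinsurance; 20% of £568 = £113.60. Cost to patient: £480.60. OOP to date £1338.60. Plan pays £935 − £480.60 = £454.40.
#4 (£1535): deductible met; 20% of £1535 = £307. Patient pays £307; OOP now £1645.60. Insurer: £1535 − £307 = £1228.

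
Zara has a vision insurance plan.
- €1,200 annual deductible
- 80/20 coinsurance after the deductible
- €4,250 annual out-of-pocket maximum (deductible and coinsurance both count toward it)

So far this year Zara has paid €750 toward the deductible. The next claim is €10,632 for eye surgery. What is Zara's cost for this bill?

€2,486.40

Deductible still to meet: €1,200 − €750 = €450.
After the €450 deductible portion, €10,632 − €450 = €10,182 is subject to coinsurance.
Member's 20% share of €10,182 is €2,036.40.
So the member owes €450 + €2,036.40 = €2,486.40 before any cap.
Year-to-date out-of-pocket becomes €750 + €2,486.40 = €3,236.40, still under the €4,250 maximum, so no cap applies.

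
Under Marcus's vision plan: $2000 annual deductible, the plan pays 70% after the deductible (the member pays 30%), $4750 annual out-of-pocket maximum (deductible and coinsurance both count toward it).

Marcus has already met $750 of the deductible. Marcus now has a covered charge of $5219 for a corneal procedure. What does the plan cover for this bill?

Deductible still to meet: $2000 − $750 = $1250.
After the $1250 deductible portion, $5219 − $1250 = $3969 is subject to coinsurance.
30% of $3969 = $1190.70 falls to the member.
So the member owes $1250 + $1190.70 = $2440.70 before any cap.
Year-to-date out-of-pocket becomes $750 + $2440.70 = $3190.70, still under the $4750 maximum, so no cap applies.
The insurer covers the remainder: $5219 − $2440.70 = $2778.30.

$2778.30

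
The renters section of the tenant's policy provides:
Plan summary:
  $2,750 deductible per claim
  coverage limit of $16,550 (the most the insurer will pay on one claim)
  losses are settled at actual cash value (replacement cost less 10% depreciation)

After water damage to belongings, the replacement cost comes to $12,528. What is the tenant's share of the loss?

$4,002.80

At 10% depreciation, ACV = $12,528 − $1,252.80 = $11,275.20.
Less the $2,750 deductible: $11,275.20 − $2,750 = $8,525.20.
That's under the $16,550 cap, so the insurer reimburses the full $8,525.20.
Tenant's share is the uncovered remainder: $12,528 − $8,525.20 = $4,002.80.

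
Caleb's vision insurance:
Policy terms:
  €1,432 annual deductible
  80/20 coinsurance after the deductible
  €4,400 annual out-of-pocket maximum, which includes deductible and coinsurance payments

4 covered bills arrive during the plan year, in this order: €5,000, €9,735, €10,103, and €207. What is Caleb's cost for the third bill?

€307.40

Claim 1 — €5,000: €1,432 finishes the deductible; €3,568 goes to coinsurance; coinsurance €3,568 × 20% = €713.60. Cost to member: €2,145.60. OOP to date €2,145.60.
Claim 2 — €9,735: deductible already satisfied, so member's share is 20% × €9,735 = €1,947. Cost to member: €1,947. OOP to date €4,092.60.
Claim 3 — €10,103: 20% coinsurance on €10,103 = €2,020.60. Adding that to €4,092.60 gives €6,113.20, past the €4,400 cap; member pays only €4,400 − €4,092.60 = €307.40.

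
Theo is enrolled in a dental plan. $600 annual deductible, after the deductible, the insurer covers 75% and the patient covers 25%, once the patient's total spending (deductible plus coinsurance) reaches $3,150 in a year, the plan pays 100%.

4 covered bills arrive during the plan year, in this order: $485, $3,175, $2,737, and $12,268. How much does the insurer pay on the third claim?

$2,052.75

Claim 1 ($485): fully absorbed by the deductible. Cost to patient: $485. OOP to date $485. Plan pays $485 − $485 = $0.
Claim 2 ($3,175): $115 to deductible, leaving $3,060; patient's 25% is $765. Cost to patient: $880. OOP to date $1,365. Plan pays $3,175 − $880 = $2,295.
Claim 3 ($2,737): deductible already satisfied, so patient's share is 25% × $2,737 = $684.25. Patient owes $684.25 (running OOP $2,049.25). Plan pays $2,737 − $684.25 = $2,052.75.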